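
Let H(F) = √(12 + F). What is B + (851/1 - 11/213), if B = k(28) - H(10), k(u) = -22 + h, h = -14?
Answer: 173584/213 - √22 ≈ 810.26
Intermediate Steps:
k(u) = -36 (k(u) = -22 - 14 = -36)
B = -36 - √22 (B = -36 - √(12 + 10) = -36 - √22 ≈ -40.690)
B + (851/1 - 11/213) = (-36 - √22) + (851/1 - 11/213) = (-36 - √22) + (851*1 - 11*1/213) = (-36 - √22) + (851 - 11/213) = (-36 - √22) + 181252/213 = 173584/213 - √22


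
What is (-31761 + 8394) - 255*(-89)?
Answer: -672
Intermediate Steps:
(-31761 + 8394) - 255*(-89) = -23367 + 22695 = -672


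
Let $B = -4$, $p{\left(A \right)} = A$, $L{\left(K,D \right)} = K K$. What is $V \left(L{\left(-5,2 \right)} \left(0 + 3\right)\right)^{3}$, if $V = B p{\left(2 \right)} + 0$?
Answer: $-3375000$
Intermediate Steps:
$L{\left(K,D \right)} = K^{2}$
$V = -8$ ($V = \left(-4\right) 2 + 0 = -8 + 0 = -8$)
$V \left(L{\left(-5,2 \right)} \left(0 + 3\right)\right)^{3} = - 8 \left(\left(-5\right)^{2} \left(0 + 3\right)\right)^{3} = - 8 \left(25 \cdot 3\right)^{3} = - 8 \cdot 75^{3} = \left(-8\right) 421875 = -3375000$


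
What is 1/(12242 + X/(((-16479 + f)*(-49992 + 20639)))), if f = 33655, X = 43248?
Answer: 63020891/771501742216 ≈ 8.1686e-5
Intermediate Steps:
1/(12242 + X/(((-16479 + f)*(-49992 + 20639)))) = 1/(12242 + 43248/(((-16479 + 33655)*(-49992 + 20639)))) = 1/(12242 + 43248/((17176*(-29353)))) = 1/(12242 + 43248/(-504167128)) = 1/(12242 + 43248*(-1/504167128)) = 1/(12242 - 5406/63020891) = 1/(771501742216/63020891) = 63020891/771501742216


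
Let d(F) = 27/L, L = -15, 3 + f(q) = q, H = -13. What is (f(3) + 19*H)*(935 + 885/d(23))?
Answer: -328510/3 ≈ -1.0950e+5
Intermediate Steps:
f(q) = -3 + q
d(F) = -9/5 (d(F) = 27/(-15) = 27*(-1/15) = -9/5)
(f(3) + 19*H)*(935 + 885/d(23)) = ((-3 + 3) + 19*(-13))*(935 + 885/(-9/5)) = (0 - 247)*(935 + 885*(-5/9)) = -247*(935 - 1475/3) = -247*1330/3 = -328510/3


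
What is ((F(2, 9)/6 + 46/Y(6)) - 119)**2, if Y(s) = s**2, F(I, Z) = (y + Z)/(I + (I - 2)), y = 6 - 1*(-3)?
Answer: 1094116/81 ≈ 13508.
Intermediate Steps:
y = 9 (y = 6 + 3 = 9)
F(I, Z) = (9 + Z)/(-2 + 2*I) (F(I, Z) = (9 + Z)/(I + (I - 2)) = (9 + Z)/(I + (-2 + I)) = (9 + Z)/(-2 + 2*I))
((F(2, 9)/6 + 46/Y(6)) - 119)**2 = ((((9 + 9)/(2*(-1 + 2)))/6 + 46/(6**2)) - 119)**2 = ((((1/2)*18/1)*(1/6) + 46/36) - 119)**2 = ((((1/2)*1*18)*(1/6) + 46*(1/36)) - 119)**2 = ((9*(1/6) + 23/18) - 119)**2 = ((3/2 + 23/18) - 119)**2 = (25/9 - 119)**2 = (-1046/9)**2 = 1094116/81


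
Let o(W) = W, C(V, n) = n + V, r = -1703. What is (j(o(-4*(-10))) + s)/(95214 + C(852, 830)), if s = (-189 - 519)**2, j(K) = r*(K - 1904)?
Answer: 459457/12112 ≈ 37.934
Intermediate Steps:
C(V, n) = V + n
j(K) = 3242512 - 1703*K (j(K) = -1703*(K - 1904) = -1703*(-1904 + K) = 3242512 - 1703*K)
s = 501264 (s = (-708)**2 = 501264)
(j(o(-4*(-10))) + s)/(95214 + C(852, 830)) = ((3242512 - (-6812)*(-10)) + 501264)/(95214 + (852 + 830)) = ((3242512 - 1703*40) + 501264)/(95214 + 1682) = ((3242512 - 68120) + 501264)/96896 = (3174392 + 501264)*(1/96896) = 3675656*(1/96896) = 459457/12112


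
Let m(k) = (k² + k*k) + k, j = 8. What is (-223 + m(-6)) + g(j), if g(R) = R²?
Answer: -93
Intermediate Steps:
m(k) = k + 2*k² (m(k) = (k² + k²) + k = 2*k² + k = k + 2*k²)
(-223 + m(-6)) + g(j) = (-223 - 6*(1 + 2*(-6))) + 8² = (-223 - 6*(1 - 12)) + 64 = (-223 - 6*(-11)) + 64 = (-223 + 66) + 64 = -157 + 64 = -93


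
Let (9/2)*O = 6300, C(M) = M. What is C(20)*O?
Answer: 28000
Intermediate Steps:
O = 1400 (O = (2/9)*6300 = 1400)
C(20)*O = 20*1400 = 28000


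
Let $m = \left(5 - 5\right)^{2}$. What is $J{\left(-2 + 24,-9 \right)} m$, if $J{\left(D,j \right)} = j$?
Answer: $0$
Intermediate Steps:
$m = 0$ ($m = 0^{2} = 0$)
$J{\left(-2 + 24,-9 \right)} m = \left(-9\right) 0 = 0$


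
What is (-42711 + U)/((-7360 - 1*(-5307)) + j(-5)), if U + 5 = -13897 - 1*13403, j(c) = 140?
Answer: 70016/1913 ≈ 36.600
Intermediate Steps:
U = -27305 (U = -5 + (-13897 - 1*13403) = -5 + (-13897 - 13403) = -5 - 27300 = -27305)
(-42711 + U)/((-7360 - 1*(-5307)) + j(-5)) = (-42711 - 27305)/((-7360 - 1*(-5307)) + 140) = -70016/((-7360 + 5307) + 140) = -70016/(-2053 + 140) = -70016/(-1913) = -70016*(-1/1913) = 70016/1913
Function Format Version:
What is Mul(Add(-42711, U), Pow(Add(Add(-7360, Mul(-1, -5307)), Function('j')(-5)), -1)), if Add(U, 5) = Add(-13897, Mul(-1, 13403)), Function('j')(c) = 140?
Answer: Rational(70016, 1913) ≈ 36.600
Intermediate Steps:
U = -27305 (U = Add(-5, Add(-13897, Mul(-1, 13403))) = Add(-5, Add(-13897, -13403)) = Add(-5, -27300) = -27305)
Mul(Add(-42711, U), Pow(Add(Add(-7360, Mul(-1, -5307)), Function('j')(-5)), -1)) = Mul(Add(-42711, -27305), Pow(Add(Add(-7360, Mul(-1, -5307)), 140), -1)) = Mul(-70016, Pow(Add(Add(-7360, 5307), 140), -1)) = Mul(-70016, Pow(Add(-2053, 140), -1)) = Mul(-70016, Pow(-1913, -1)) = Mul(-70016, Rational(-1, 1913)) = Rational(70016, 1913)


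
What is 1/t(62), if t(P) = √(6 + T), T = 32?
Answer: √38/38 ≈ 0.16222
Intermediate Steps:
t(P) = √38 (t(P) = √(6 + 32) = √38)
1/t(62) = 1/(√38) = √38/38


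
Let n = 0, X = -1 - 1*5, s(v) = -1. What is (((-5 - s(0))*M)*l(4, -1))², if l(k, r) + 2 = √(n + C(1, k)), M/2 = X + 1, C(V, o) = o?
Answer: 0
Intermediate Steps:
X = -6 (X = -1 - 5 = -6)
M = -10 (M = 2*(-6 + 1) = 2*(-5) = -10)
l(k, r) = -2 + √k (l(k, r) = -2 + √(0 + k) = -2 + √k)
(((-5 - s(0))*M)*l(4, -1))² = (((-5 - 1*(-1))*(-10))*(-2 + √4))² = (((-5 + 1)*(-10))*(-2 + 2))² = (-4*(-10)*0)² = (40*0)² = 0² = 0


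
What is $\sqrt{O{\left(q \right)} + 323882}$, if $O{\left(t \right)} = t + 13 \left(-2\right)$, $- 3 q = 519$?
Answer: $\sqrt{323683} \approx 568.93$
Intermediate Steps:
$q = -173$ ($q = \left(- \frac{1}{3}\right) 519 = -173$)
$O{\left(t \right)} = -26 + t$ ($O{\left(t \right)} = t - 26 = -26 + t$)
$\sqrt{O{\left(q \right)} + 323882} = \sqrt{\left(-26 - 173\right) + 323882} = \sqrt{-199 + 323882} = \sqrt{323683}$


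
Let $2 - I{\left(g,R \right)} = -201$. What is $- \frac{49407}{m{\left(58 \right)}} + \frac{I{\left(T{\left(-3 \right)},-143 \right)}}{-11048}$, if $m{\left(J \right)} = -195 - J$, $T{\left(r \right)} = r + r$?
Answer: $\frac{545797177}{2795144} \approx 195.27$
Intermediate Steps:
$T{\left(r \right)} = 2 r$
$I{\left(g,R \right)} = 203$ ($I{\left(g,R \right)} = 2 - -201 = 2 + 201 = 203$)
$- \frac{49407}{m{\left(58 \right)}} + \frac{I{\left(T{\left(-3 \right)},-143 \right)}}{-11048} = - \frac{49407}{-195 - 58} + \frac{203}{-11048} = - \frac{49407}{-195 - 58} + 203 \left(- \frac{1}{11048}\right) = - \frac{49407}{-253} - \frac{203}{11048} = \left(-49407\right) \left(- \frac{1}{253}\right) - \frac{203}{11048} = \frac{49407}{253} - \frac{203}{11048} = \frac{545797177}{2795144}$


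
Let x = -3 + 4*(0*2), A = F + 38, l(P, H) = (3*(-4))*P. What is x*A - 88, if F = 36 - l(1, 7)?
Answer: -346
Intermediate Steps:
l(P, H) = -12*P
F = 48 (F = 36 - (-12) = 36 - 1*(-12) = 36 + 12 = 48)
A = 86 (A = 48 + 38 = 86)
x = -3 (x = -3 + 4*0 = -3 + 0 = -3)
x*A - 88 = -3*86 - 88 = -258 - 88 = -346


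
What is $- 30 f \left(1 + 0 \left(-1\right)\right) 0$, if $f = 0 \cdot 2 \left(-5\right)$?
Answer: $0$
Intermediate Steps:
$f = 0$ ($f = 0 \left(-5\right) = 0$)
$- 30 f \left(1 + 0 \left(-1\right)\right) 0 = \left(-30\right) 0 \left(1 + 0 \left(-1\right)\right) 0 = 0 \left(1 + 0\right) 0 = 0 \cdot 1 \cdot 0 = 0 \cdot 0 = 0$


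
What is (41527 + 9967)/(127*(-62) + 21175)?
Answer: 51494/13301 ≈ 3.8714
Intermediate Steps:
(41527 + 9967)/(127*(-62) + 21175) = 51494/(-7874 + 21175) = 51494/13301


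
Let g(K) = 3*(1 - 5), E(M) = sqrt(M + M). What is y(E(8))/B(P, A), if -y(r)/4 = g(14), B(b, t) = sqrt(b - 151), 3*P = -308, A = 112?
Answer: -48*I*sqrt(2283)/761 ≈ -3.0138*I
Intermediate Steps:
E(M) = sqrt(2)*sqrt(M) (E(M) = sqrt(2*M) = sqrt(2)*sqrt(M))
P = -308/3 (P = (1/3)*(-308) = -308/3 ≈ -102.67)
B(b, t) = sqrt(-151 + b)
g(K) = -12 (g(K) = 3*(-4) = -12)
y(r) = 48 (y(r) = -4*(-12) = 48)
y(E(8))/B(P, A) = 48/(sqrt(-151 - 308/3)) = 48/(sqrt(-761/3)) = 48/((I*sqrt(2283)/3)) = 48*(-I*sqrt(2283)/761) = -48*I*sqrt(2283)/761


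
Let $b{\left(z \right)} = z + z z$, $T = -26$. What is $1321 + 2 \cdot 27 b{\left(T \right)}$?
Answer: $36421$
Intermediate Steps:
$b{\left(z \right)} = z + z^{2}$
$1321 + 2 \cdot 27 b{\left(T \right)} = 1321 + 2 \cdot 27 \left(- 26 \left(1 - 26\right)\right) = 1321 + 54 \left(\left(-26\right) \left(-25\right)\right) = 1321 + 54 \cdot 650 = 1321 + 35100 = 36421$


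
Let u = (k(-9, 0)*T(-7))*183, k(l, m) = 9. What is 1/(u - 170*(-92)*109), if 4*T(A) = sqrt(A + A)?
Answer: 13638080/23249672249063 - 3294*I*sqrt(14)/23249672249063 ≈ 5.8659e-7 - 5.3012e-10*I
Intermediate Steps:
T(A) = sqrt(2)*sqrt(A)/4 (T(A) = sqrt(A + A)/4 = sqrt(2*A)/4 = (sqrt(2)*sqrt(A))/4 = sqrt(2)*sqrt(A)/4)
u = 1647*I*sqrt(14)/4 (u = (9*(sqrt(2)*sqrt(-7)/4))*183 = (9*(sqrt(2)*(I*sqrt(7))/4))*183 = (9*(I*sqrt(14)/4))*183 = (9*I*sqrt(14)/4)*183 = 1647*I*sqrt(14)/4 ≈ 1540.6*I)
1/(u - 170*(-92)*109) = 1/(1647*I*sqrt(14)/4 - 170*(-92)*109) = 1/(1647*I*sqrt(14)/4 + 15640*109) = 1/(1647*I*sqrt(14)/4 + 1704760) = 1/(1704760 + 1647*I*sqrt(14)/4)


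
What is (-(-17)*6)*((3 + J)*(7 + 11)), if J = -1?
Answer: 3672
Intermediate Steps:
(-(-17)*6)*((3 + J)*(7 + 11)) = (-(-17)*6)*((3 - 1)*(7 + 11)) = (-17*(-6))*(2*18) = 102*36 = 3672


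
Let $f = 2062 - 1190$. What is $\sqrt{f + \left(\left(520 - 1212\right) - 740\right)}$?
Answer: $4 i \sqrt{35} \approx 23.664 i$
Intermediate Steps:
$f = 872$ ($f = 2062 - 1190 = 872$)
$\sqrt{f + \left(\left(520 - 1212\right) - 740\right)} = \sqrt{872 + \left(\left(520 - 1212\right) - 740\right)} = \sqrt{872 - 1432} = \sqrt{-560} = 4 i \sqrt{35}$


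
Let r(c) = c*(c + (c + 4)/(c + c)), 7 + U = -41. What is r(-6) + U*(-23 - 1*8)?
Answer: 1523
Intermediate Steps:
U = -48 (U = -7 - 41 = -48)
r(c) = c*(c + (4 + c)/(2*c)) (r(c) = c*(c + (4 + c)/((2*c))) = c*(c + (4 + c)*(1/(2*c))) = c*(c + (4 + c)/(2*c)))
r(-6) + U*(-23 - 1*8) = (2 + (-6)² + (½)*(-6)) - 48*(-23 - 1*8) = (2 + 36 - 3) - 48*(-23 - 8) = 35 - 48*(-31) = 35 + 1488 = 1523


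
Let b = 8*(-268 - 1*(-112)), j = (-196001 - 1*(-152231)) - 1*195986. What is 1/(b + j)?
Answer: -1/241004 ≈ -4.1493e-6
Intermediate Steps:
j = -239756 (j = (-196001 + 152231) - 195986 = -43770 - 195986 = -239756)
b = -1248 (b = 8*(-268 + 112) = 8*(-156) = -1248)
1/(b + j) = 1/(-1248 - 239756) = 1/(-241004) = -1/241004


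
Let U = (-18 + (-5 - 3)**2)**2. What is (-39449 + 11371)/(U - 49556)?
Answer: 14039/23720 ≈ 0.59186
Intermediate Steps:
U = 2116 (U = (-18 + (-8)**2)**2 = (-18 + 64)**2 = 46**2 = 2116)
(-39449 + 11371)/(U - 49556) = (-39449 + 11371)/(2116 - 49556) = -28078/(-47440) = -28078*(-1/47440) = 14039/23720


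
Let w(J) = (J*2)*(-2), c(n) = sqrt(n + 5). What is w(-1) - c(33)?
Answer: 4 - sqrt(38) ≈ -2.1644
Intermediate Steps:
c(n) = sqrt(5 + n)
w(J) = -4*J (w(J) = (2*J)*(-2) = -4*J)
w(-1) - c(33) = -4*(-1) - sqrt(5 + 33) = 4 - sqrt(38)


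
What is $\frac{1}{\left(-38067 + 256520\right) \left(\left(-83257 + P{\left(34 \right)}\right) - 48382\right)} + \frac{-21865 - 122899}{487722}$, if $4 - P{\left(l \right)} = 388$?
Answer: $- \frac{2087556263811919}{7033151308197759} \approx -0.29682$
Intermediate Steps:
$P{\left(l \right)} = -384$ ($P{\left(l \right)} = 4 - 388 = -384$)
$\frac{1}{\left(-38067 + 256520\right) \left(\left(-83257 + P{\left(34 \right)}\right) - 48382\right)} + \frac{-21865 - 122899}{487722} = \frac{1}{\left(-38067 + 256520\right) \left(\left(-83257 - 384\right) - 48382\right)} + \frac{-21865 - 122899}{487722} = \frac{1}{218453 \left(-83641 - 48382\right)} + \left(-21865 - 122899\right) \frac{1}{487722} = \frac{1}{218453 \left(-132023\right)} - \frac{72382}{243861} = \frac{1}{218453} \left(- \frac{1}{132023}\right) - \frac{72382}{243861} = - \frac{1}{28840820419} - \frac{72382}{243861} = - \frac{2087556263811919}{7033151308197759}$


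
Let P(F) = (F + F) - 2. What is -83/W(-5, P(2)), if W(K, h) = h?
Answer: -83/2 ≈ -41.500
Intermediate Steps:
P(F) = -2 + 2*F (P(F) = 2*F - 2 = -2 + 2*F)
-83/W(-5, P(2)) = -83/(-2 + 2*2) = -83/(-2 + 4) = -83/2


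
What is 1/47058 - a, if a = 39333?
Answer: -1850932313/47058 ≈ -39333.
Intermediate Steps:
1/47058 - a = 1/47058 - 1*39333 = 1/47058 - 39333 = -1850932313/47058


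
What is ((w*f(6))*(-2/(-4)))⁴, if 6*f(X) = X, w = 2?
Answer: 1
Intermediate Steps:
f(X) = X/6
((w*f(6))*(-2/(-4)))⁴ = ((2*((⅙)*6))*(-2/(-4)))⁴ = ((2*1)*(-2*(-¼)))⁴ = (2*(½))⁴ = 1⁴ = 1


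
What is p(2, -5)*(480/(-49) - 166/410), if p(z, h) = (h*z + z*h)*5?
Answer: 2049340/2009 ≈ 1020.1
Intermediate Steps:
p(z, h) = 10*h*z (p(z, h) = (h*z + h*z)*5 = (2*h*z)*5 = 10*h*z)
p(2, -5)*(480/(-49) - 166/410) = (10*(-5)*2)*(480/(-49) - 166/410) = -100*(480*(-1/49) - 166*1/410) = -100*(-480/49 - 83/205) = -100*(-102467/10045) = 2049340/2009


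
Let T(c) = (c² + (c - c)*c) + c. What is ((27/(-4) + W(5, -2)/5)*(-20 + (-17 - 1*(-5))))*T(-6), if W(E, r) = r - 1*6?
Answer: 8016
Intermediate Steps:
T(c) = c + c² (T(c) = (c² + 0*c) + c = (c² + 0) + c = c² + c = c + c²)
W(E, r) = -6 + r (W(E, r) = r - 6 = -6 + r)
((27/(-4) + W(5, -2)/5)*(-20 + (-17 - 1*(-5))))*T(-6) = ((27/(-4) + (-6 - 2)/5)*(-20 + (-17 - 1*(-5))))*(-6*(1 - 6)) = ((27*(-¼) - 8*⅕)*(-20 + (-17 + 5)))*(-6*(-5)) = ((-27/4 - 8/5)*(-20 - 12))*30 = -167/20*(-32)*30 = (1336/5)*30 = 8016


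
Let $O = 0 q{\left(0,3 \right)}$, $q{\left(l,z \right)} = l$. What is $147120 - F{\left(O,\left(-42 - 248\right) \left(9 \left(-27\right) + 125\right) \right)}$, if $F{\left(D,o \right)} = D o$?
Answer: $147120$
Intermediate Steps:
$O = 0$ ($O = 0 \cdot 0 = 0$)
$147120 - F{\left(O,\left(-42 - 248\right) \left(9 \left(-27\right) + 125\right) \right)} = 147120 - 0 \left(-42 - 248\right) \left(9 \left(-27\right) + 125\right) = 147120 - 0 \left(- 290 \left(-243 + 125\right)\right) = 147120 - 0 \left(\left(-290\right) \left(-118\right)\right) = 147120 - 0 \cdot 34220 = 147120 - 0 = 147120 + 0 = 147120$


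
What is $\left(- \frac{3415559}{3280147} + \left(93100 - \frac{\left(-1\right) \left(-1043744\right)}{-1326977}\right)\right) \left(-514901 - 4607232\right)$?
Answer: $- \frac{2075659188548785823918625}{4352679625619} \approx -4.7687 \cdot 10^{11}$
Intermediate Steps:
$\left(- \frac{3415559}{3280147} + \left(93100 - \frac{\left(-1\right) \left(-1043744\right)}{-1326977}\right)\right) \left(-514901 - 4607232\right) = \left(\left(-3415559\right) \frac{1}{3280147} + \left(93100 - 1043744 \left(- \frac{1}{1326977}\right)\right)\right) \left(-5122133\right) = \left(- \frac{3415559}{3280147} + \left(93100 - - \frac{1043744}{1326977}\right)\right) \left(-5122133\right) = \left(- \frac{3415559}{3280147} + \left(93100 + \frac{1043744}{1326977}\right)\right) \left(-5122133\right) = \left(- \frac{3415559}{3280147} + \frac{123542602444}{1326977}\right) \left(-5122133\right) = \frac{405233364410644125}{4352679625619} \left(-5122133\right) = - \frac{2075659188548785823918625}{4352679625619}$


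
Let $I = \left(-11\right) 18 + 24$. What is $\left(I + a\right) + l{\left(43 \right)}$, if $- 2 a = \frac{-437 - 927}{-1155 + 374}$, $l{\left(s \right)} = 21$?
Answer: $- \frac{10925}{71} \approx -153.87$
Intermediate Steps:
$I = -174$ ($I = -198 + 24 = -174$)
$a = - \frac{62}{71}$ ($a = - \frac{\left(-437 - 927\right) \frac{1}{-1155 + 374}}{2} = - \frac{\left(-1364\right) \frac{1}{-781}}{2} = - \frac{\left(-1364\right) \left(- \frac{1}{781}\right)}{2} = \left(- \frac{1}{2}\right) \frac{124}{71} = - \frac{62}{71} \approx -0.87324$)
$\left(I + a\right) + l{\left(43 \right)} = \left(-174 - \frac{62}{71}\right) + 21 = - \frac{12416}{71} + 21 = - \frac{10925}{71}$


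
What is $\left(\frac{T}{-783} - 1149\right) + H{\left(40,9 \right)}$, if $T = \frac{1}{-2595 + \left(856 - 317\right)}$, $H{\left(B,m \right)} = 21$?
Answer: $- \frac{1815908543}{1609848} \approx -1128.0$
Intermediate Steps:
$T = - \frac{1}{2056}$ ($T = \frac{1}{-2595 + \left(856 - 317\right)} = \frac{1}{-2595 + 539} = \frac{1}{-2056} = - \frac{1}{2056} \approx -0.00048638$)
$\left(\frac{T}{-783} - 1149\right) + H{\left(40,9 \right)} = \left(- \frac{1}{2056 \left(-783\right)} - 1149\right) + 21 = \left(\left(- \frac{1}{2056}\right) \left(- \frac{1}{783}\right) - 1149\right) + 21 = \left(\frac{1}{1609848} - 1149\right) + 21 = - \frac{1849715351}{1609848} + 21 = - \frac{1815908543}{1609848}$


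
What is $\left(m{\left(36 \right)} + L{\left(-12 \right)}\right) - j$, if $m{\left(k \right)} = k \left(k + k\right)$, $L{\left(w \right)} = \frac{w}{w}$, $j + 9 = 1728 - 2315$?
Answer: $3189$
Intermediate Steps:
$j = -596$ ($j = -9 + \left(1728 - 2315\right) = -9 - 587 = -596$)
$L{\left(w \right)} = 1$
$m{\left(k \right)} = 2 k^{2}$ ($m{\left(k \right)} = k 2 k = 2 k^{2}$)
$\left(m{\left(36 \right)} + L{\left(-12 \right)}\right) - j = \left(2 \cdot 36^{2} + 1\right) - -596 = \left(2 \cdot 1296 + 1\right) + 596 = \left(2592 + 1\right) + 596 = 2593 + 596 = 3189$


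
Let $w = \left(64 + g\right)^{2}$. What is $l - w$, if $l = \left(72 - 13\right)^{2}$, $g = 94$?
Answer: $-21483$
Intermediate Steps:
$l = 3481$ ($l = 59^{2} = 3481$)
$w = 24964$ ($w = \left(64 + 94\right)^{2} = 158^{2} = 24964$)
$l - w = 3481 - 24964 = -21483$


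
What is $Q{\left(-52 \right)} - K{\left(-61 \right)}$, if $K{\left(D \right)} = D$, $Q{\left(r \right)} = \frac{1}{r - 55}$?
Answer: $\frac{6526}{107} \approx 60.991$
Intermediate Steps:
$Q{\left(r \right)} = \frac{1}{-55 + r}$
$Q{\left(-52 \right)} - K{\left(-61 \right)} = \frac{1}{-55 - 52} - -61 = \frac{1}{-107} + 61 = - \frac{1}{107} + 61 = \frac{6526}{107}$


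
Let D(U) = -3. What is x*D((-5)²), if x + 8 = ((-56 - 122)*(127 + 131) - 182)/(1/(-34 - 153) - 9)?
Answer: -12912525/842 ≈ -15336.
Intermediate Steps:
x = 4304175/842 (x = -8 + ((-56 - 122)*(127 + 131) - 182)/(1/(-34 - 153) - 9) = -8 + (-178*258 - 182)/(1/(-187) - 9) = -8 + (-45924 - 182)/(-1/187 - 9) = -8 - 46106/(-1684/187) = -8 - 46106*(-187/1684) = -8 + 4310911/842 = 4304175/842 ≈ 5111.8)
x*D((-5)²) = (4304175/842)*(-3) = -12912525/842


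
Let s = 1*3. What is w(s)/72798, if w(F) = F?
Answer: 1/24266 ≈ 4.1210e-5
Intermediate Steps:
s = 3
w(s)/72798 = 3/72798 = 3*(1/72798) = 1/24266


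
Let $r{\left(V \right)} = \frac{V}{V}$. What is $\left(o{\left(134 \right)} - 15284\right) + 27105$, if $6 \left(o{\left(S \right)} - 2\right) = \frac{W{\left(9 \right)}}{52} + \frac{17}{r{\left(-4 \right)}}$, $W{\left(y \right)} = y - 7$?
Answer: $\frac{1844831}{156} \approx 11826.0$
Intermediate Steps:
$W{\left(y \right)} = -7 + y$
$r{\left(V \right)} = 1$
$o{\left(S \right)} = \frac{755}{156}$ ($o{\left(S \right)} = 2 + \frac{\frac{-7 + 9}{52} + \frac{17}{1}}{6} = 2 + \frac{2 \cdot \frac{1}{52} + 17 \cdot 1}{6} = 2 + \frac{\frac{1}{26} + 17}{6} = 2 + \frac{1}{6} \cdot \frac{443}{26} = 2 + \frac{443}{156} = \frac{755}{156}$)
$\left(o{\left(134 \right)} - 15284\right) + 27105 = \left(\frac{755}{156} - 15284\right) + 27105 = - \frac{2383549}{156} + 27105 = \frac{1844831}{156}$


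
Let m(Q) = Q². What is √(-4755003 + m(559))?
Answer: I*√4442522 ≈ 2107.7*I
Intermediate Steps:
√(-4755003 + m(559)) = √(-4755003 + 559²) = √(-4755003 + 312481) = √(-4442522) = I*√4442522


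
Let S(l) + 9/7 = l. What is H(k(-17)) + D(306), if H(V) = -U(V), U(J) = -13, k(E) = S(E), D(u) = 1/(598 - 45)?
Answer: 7190/553 ≈ 13.002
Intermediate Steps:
S(l) = -9/7 + l
D(u) = 1/553
k(E) = -9/7 + E
H(V) = 13 (H(V) = -1*(-13) = 13)
H(k(-17)) + D(306) = 13 + 1/553 = 7190/553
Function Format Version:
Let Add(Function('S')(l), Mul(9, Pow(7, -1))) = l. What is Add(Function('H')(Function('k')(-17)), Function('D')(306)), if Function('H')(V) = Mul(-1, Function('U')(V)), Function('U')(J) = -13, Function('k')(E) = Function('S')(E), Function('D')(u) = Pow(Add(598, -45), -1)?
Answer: Rational(7190, 553) ≈ 13.002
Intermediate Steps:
Function('S')(l) = Add(Rational(-9, 7), l)
Function('D')(u) = Rational(1, 553) (Function('D')(u) = Pow(553, -1) = Rational(1, 553))
Function('k')(E) = Add(Rational(-9, 7), E)
Function('H')(V) = 13 (Function('H')(V) = Mul(-1, -13) = 13)
Add(Function('H')(Function('k')(-17)), Function('D')(306)) = Add(13, Rational(1, 553)) = Rational(7190, 553)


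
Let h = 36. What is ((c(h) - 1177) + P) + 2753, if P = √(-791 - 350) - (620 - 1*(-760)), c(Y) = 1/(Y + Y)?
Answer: 14113/72 + I*√1141 ≈ 196.01 + 33.779*I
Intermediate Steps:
c(Y) = 1/(2*Y)
P = -1380 + I*√1141 (P = √(-1141) - (620 + 760) = I*√1141 - 1*1380 = I*√1141 - 1380 = -1380 + I*√1141 ≈ -1380.0 + 33.779*I)
((c(h) - 1177) + P) + 2753 = (((½)/36 - 1177) + (-1380 + I*√1141)) + 2753 = (((½)*(1/36) - 1177) + (-1380 + I*√1141)) + 2753 = ((1/72 - 1177) + (-1380 + I*√1141)) + 2753 = (-84743/72 + (-1380 + I*√1141)) + 2753 = (-184103/72 + I*√1141) + 2753 = 14113/72 + I*√1141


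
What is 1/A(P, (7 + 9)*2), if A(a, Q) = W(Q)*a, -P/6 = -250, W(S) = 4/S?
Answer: 2/375 ≈ 0.0053333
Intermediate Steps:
P = 1500 (P = -6*(-250) = 1500)
A(a, Q) = 4*a/Q (A(a, Q) = (4/Q)*a = 4*a/Q)
1/A(P, (7 + 9)*2) = 1/(4*1500/((7 + 9)*2)) = 1/(4*1500/(16*2)) = 1/(4*1500/32) = 1/(4*1500*(1/32)) = 1/(375/2) = 2/375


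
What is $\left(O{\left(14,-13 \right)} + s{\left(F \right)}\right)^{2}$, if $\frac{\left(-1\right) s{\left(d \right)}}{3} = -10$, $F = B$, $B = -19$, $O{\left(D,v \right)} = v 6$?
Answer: $2304$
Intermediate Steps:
$O{\left(D,v \right)} = 6 v$
$F = -19$
$s{\left(d \right)} = 30$ ($s{\left(d \right)} = \left(-3\right) \left(-10\right) = 30$)
$\left(O{\left(14,-13 \right)} + s{\left(F \right)}\right)^{2} = \left(6 \left(-13\right) + 30\right)^{2} = \left(-78 + 30\right)^{2} = \left(-48\right)^{2} = 2304$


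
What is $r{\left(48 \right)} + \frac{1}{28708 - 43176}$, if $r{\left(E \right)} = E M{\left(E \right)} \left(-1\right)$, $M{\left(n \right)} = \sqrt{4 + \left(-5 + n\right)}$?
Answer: $- \frac{1}{14468} - 48 \sqrt{47} \approx -329.07$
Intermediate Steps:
$M{\left(n \right)} = \sqrt{-1 + n}$
$r{\left(E \right)} = - E \sqrt{-1 + E}$ ($r{\left(E \right)} = E \sqrt{-1 + E} \left(-1\right) = - E \sqrt{-1 + E}$)
$r{\left(48 \right)} + \frac{1}{28708 - 43176} = \left(-1\right) 48 \sqrt{-1 + 48} + \frac{1}{28708 - 43176} = \left(-1\right) 48 \sqrt{47} + \frac{1}{-14468} = - 48 \sqrt{47} - \frac{1}{14468} = - \frac{1}{14468} - 48 \sqrt{47}$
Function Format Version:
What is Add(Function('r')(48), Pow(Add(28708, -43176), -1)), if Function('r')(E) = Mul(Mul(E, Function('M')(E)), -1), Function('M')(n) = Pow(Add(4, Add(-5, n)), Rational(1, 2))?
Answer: Add(Rational(-1, 14468), Mul(-48, Pow(47, Rational(1, 2)))) ≈ -329.07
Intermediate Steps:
Function('M')(n) = Pow(Add(-1, n), Rational(1, 2))
Function('r')(E) = Mul(-1, E, Pow(Add(-1, E), Rational(1, 2))) (Function('r')(E) = Mul(Mul(E, Pow(Add(-1, E), Rational(1, 2))), -1) = Mul(-1, E, Pow(Add(-1, E), Rational(1, 2))))
Add(Function('r')(48), Pow(Add(28708, -43176), -1)) = Add(Mul(-1, 48, Pow(Add(-1, 48), Rational(1, 2))), Pow(Add(28708, -43176), -1)) = Add(Mul(-1, 48, Pow(47, Rational(1, 2))), Pow(-14468, -1)) = Add(Mul(-48, Pow(47, Rational(1, 2))), Rational(-1, 14468)) = Add(Rational(-1, 14468), Mul(-48, Pow(47, Rational(1, 2))))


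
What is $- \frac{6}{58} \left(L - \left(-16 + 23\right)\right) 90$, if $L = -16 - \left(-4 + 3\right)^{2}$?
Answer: $\frac{6480}{29} \approx 223.45$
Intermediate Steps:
$L = -17$ ($L = -16 - \left(-1\right)^{2} = -16 - 1 = -17$)
$- \frac{6}{58} \left(L - \left(-16 + 23\right)\right) 90 = - \frac{6}{58} \left(-17 - \left(-16 + 23\right)\right) 90 = \left(-6\right) \frac{1}{58} \left(-17 - 7\right) 90 = - \frac{3 \left(-17 - 7\right)}{29} \cdot 90 = \left(- \frac{3}{29}\right) \left(-24\right) 90 = \frac{72}{29} \cdot 90 = \frac{6480}{29}$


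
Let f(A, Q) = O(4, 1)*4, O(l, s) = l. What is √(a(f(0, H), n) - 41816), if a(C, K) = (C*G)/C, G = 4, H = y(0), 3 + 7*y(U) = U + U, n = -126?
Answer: 2*I*√10453 ≈ 204.48*I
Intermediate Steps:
y(U) = -3/7 + 2*U/7 (y(U) = -3/7 + (U + U)/7 = -3/7 + (2*U)/7 = -3/7 + 2*U/7)
H = -3/7 (H = -3/7 + (2/7)*0 = -3/7 + 0 = -3/7 ≈ -0.42857)
f(A, Q) = 16 (f(A, Q) = 4*4 = 16)
a(C, K) = 4 (a(C, K) = (C*4)/C = (4*C)/C = 4)
√(a(f(0, H), n) - 41816) = √(4 - 41816) = √(-41812) = 2*I*√10453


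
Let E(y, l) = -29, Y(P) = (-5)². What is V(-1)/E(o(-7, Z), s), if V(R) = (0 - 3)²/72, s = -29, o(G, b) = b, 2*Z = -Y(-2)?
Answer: -1/232 ≈ -0.0043103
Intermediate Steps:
Y(P) = 25
Z = -25/2 (Z = (-1*25)/2 = (½)*(-25) = -25/2 ≈ -12.500)
V(R) = ⅛ (V(R) = (-3)²*(1/72) = 9*(1/72) = ⅛)
V(-1)/E(o(-7, Z), s) = (⅛)/(-29) = (⅛)*(-1/29) = -1/232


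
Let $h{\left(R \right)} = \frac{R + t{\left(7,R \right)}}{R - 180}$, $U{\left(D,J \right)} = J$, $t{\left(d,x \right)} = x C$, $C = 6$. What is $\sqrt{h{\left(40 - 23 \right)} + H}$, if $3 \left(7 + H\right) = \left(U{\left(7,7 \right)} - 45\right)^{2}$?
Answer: $\frac{2 \sqrt{28312122}}{489} \approx 21.762$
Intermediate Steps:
$t{\left(d,x \right)} = 6 x$ ($t{\left(d,x \right)} = x 6 = 6 x$)
$H = \frac{1423}{3}$ ($H = -7 + \frac{\left(7 - 45\right)^{2}}{3} = -7 + \frac{\left(-38\right)^{2}}{3} = -7 + \frac{1}{3} \cdot 1444 = -7 + \frac{1444}{3} = \frac{1423}{3} \approx 474.33$)
$h{\left(R \right)} = \frac{7 R}{-180 + R}$ ($h{\left(R \right)} = \frac{R + 6 R}{R - 180} = \frac{7 R}{-180 + R}$)
$\sqrt{h{\left(40 - 23 \right)} + H} = \sqrt{\frac{7 \left(40 - 23\right)}{-180 + \left(40 - 23\right)} + \frac{1423}{3}} = \sqrt{7 \cdot 17 \frac{1}{-180 + 17} + \frac{1423}{3}} = \sqrt{7 \cdot 17 \frac{1}{-163} + \frac{1423}{3}} = \sqrt{7 \cdot 17 \left(- \frac{1}{163}\right) + \frac{1423}{3}} = \sqrt{- \frac{119}{163} + \frac{1423}{3}} = \sqrt{\frac{231592}{489}} = \frac{2 \sqrt{28312122}}{489}$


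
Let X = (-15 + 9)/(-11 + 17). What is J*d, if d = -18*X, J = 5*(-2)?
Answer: -180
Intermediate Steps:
X = -1 (X = -6/6 = -6*⅙ = -1)
J = -10
d = 18 (d = -18*(-1) = 18)
J*d = -10*18 = -180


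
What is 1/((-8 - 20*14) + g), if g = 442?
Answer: 1/154 ≈ 0.0064935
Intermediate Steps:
1/((-8 - 20*14) + g) = 1/((-8 - 20*14) + 442) = 1/((-8 - 280) + 442) = 1/(-288 + 442) = 1/154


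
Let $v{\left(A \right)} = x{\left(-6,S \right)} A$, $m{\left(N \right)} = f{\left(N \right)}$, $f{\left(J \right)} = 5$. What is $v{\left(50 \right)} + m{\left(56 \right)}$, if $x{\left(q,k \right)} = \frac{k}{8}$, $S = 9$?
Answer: $\frac{245}{4} \approx 61.25$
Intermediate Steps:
$x{\left(q,k \right)} = \frac{k}{8}$ ($x{\left(q,k \right)} = k \frac{1}{8} = \frac{k}{8}$)
$m{\left(N \right)} = 5$
$v{\left(A \right)} = \frac{9 A}{8}$ ($v{\left(A \right)} = \frac{1}{8} \cdot 9 A = \frac{9 A}{8}$)
$v{\left(50 \right)} + m{\left(56 \right)} = \frac{9}{8} \cdot 50 + 5 = \frac{225}{4} + 5 = \frac{245}{4}$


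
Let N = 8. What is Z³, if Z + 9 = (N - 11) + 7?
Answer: -125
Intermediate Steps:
Z = -5 (Z = -9 + ((8 - 11) + 7) = -9 + (-3 + 7) = -9 + 4 = -5)
Z³ = (-5)³ = -125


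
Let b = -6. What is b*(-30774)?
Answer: 184644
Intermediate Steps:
b*(-30774) = -6*(-30774) = 184644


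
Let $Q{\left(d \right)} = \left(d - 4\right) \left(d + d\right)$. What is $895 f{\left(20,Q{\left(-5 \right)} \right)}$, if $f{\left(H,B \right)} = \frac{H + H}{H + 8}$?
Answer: $\frac{8950}{7} \approx 1278.6$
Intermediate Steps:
$Q{\left(d \right)} = 2 d \left(-4 + d\right)$ ($Q{\left(d \right)} = \left(-4 + d\right) 2 d = 2 d \left(-4 + d\right)$)
$f{\left(H,B \right)} = \frac{2 H}{8 + H}$
$895 f{\left(20,Q{\left(-5 \right)} \right)} = 895 \cdot 2 \cdot 20 \frac{1}{8 + 20} = 895 \cdot 2 \cdot 20 \cdot \frac{1}{28} = 895 \cdot \frac{10}{7} = \frac{8950}{7}$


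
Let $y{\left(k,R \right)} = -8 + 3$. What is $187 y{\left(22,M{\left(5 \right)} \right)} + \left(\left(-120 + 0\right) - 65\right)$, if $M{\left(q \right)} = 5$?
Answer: $-1120$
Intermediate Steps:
$y{\left(k,R \right)} = -5$
$187 y{\left(22,M{\left(5 \right)} \right)} + \left(\left(-120 + 0\right) - 65\right) = 187 \left(-5\right) + \left(\left(-120 + 0\right) - 65\right) = -935 - 185 = -1120$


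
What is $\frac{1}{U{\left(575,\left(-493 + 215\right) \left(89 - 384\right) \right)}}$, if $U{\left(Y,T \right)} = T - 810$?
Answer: $\frac{1}{81200} \approx 1.2315 \cdot 10^{-5}$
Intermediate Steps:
$U{\left(Y,T \right)} = -810 + T$
$\frac{1}{U{\left(575,\left(-493 + 215\right) \left(89 - 384\right) \right)}} = \frac{1}{-810 + \left(-493 + 215\right) \left(89 - 384\right)} = \frac{1}{-810 - -82010} = \frac{1}{-810 + 82010} = \frac{1}{81200}$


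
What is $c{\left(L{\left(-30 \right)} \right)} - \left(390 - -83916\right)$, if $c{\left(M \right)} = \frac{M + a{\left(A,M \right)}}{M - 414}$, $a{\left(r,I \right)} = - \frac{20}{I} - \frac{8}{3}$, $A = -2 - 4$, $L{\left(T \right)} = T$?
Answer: $- \frac{9357958}{111} \approx -84306.0$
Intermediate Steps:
$A = -6$
$a{\left(r,I \right)} = - \frac{8}{3} - \frac{20}{I}$ ($a{\left(r,I \right)} = - \frac{20}{I} - \frac{8}{3} = - \frac{8}{3} - \frac{20}{I}$)
$c{\left(M \right)} = \frac{- \frac{8}{3} + M - \frac{20}{M}}{-414 + M}$ ($c{\left(M \right)} = \frac{M - \left(\frac{8}{3} + \frac{20}{M}\right)}{M - 414} = \frac{- \frac{8}{3} + M - \frac{20}{M}}{-414 + M}$)
$c{\left(L{\left(-30 \right)} \right)} - \left(390 - -83916\right) = \frac{-60 - - 30 \left(8 - -90\right)}{3 \left(-30\right) \left(-414 - 30\right)} - \left(390 - -83916\right) = \frac{1}{3} \left(- \frac{1}{30}\right) \frac{1}{-444} \left(-60 - - 30 \left(8 + 90\right)\right) - \left(390 + 83916\right) = \frac{1}{3} \left(- \frac{1}{30}\right) \left(- \frac{1}{444}\right) \left(-60 - \left(-30\right) 98\right) - 84306 = \frac{1}{3} \left(- \frac{1}{30}\right) \left(- \frac{1}{444}\right) \left(-60 + 2940\right) - 84306 = \frac{1}{3} \left(- \frac{1}{30}\right) \left(- \frac{1}{444}\right) 2880 - 84306 = \frac{8}{111} - 84306 = - \frac{9357958}{111}$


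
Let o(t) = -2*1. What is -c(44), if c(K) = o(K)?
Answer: 2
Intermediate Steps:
o(t) = -2
c(K) = -2
-c(44) = -1*(-2) = 2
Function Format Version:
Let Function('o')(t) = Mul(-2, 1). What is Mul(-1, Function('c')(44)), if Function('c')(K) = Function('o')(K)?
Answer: 2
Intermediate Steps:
Function('o')(t) = -2
Function('c')(K) = -2
Mul(-1, Function('c')(44)) = Mul(-1, -2) = 2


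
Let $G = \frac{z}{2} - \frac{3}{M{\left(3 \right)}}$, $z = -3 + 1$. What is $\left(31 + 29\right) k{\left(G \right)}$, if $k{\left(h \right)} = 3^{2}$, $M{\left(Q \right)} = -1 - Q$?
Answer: $540$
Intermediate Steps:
$z = -2$
$G = - \frac{1}{4}$ ($G = - \frac{2}{2} - \frac{3}{-1 - 3} = \left(-2\right) \frac{1}{2} - \frac{3}{-1 - 3} = -1 - \frac{3}{-4} = -1 - - \frac{3}{4} = -1 + \frac{3}{4} = - \frac{1}{4} \approx -0.25$)
$k{\left(h \right)} = 9$
$\left(31 + 29\right) k{\left(G \right)} = \left(31 + 29\right) 9 = 60 \cdot 9 = 540$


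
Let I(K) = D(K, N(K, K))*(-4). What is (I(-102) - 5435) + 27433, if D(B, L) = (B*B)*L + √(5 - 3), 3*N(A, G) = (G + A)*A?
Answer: -288626578 - 4*√2 ≈ -2.8863e+8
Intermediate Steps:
N(A, G) = A*(A + G)/3 (N(A, G) = ((G + A)*A)/3 = ((A + G)*A)/3 = (A*(A + G))/3 = A*(A + G)/3)
D(B, L) = √2 + L*B² (D(B, L) = B²*L + √2 = L*B² + √2 = √2 + L*B²)
I(K) = -4*√2 - 8*K⁴/3 (I(K) = (√2 + (K*(K + K)/3)*K²)*(-4) = (√2 + (K*(2*K)/3)*K²)*(-4) = (√2 + (2*K²/3)*K²)*(-4) = (√2 + 2*K⁴/3)*(-4) = -4*√2 - 8*K⁴/3)
(I(-102) - 5435) + 27433 = ((-4*√2 - 8/3*(-102)⁴) - 5435) + 27433 = ((-4*√2 - 8/3*108243216) - 5435) + 27433 = ((-4*√2 - 288648576) - 5435) + 27433 = ((-288648576 - 4*√2) - 5435) + 27433 = (-288654011 - 4*√2) + 27433 = -288626578 - 4*√2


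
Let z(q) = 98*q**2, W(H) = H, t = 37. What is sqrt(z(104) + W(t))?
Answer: sqrt(1060005) ≈ 1029.6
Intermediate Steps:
sqrt(z(104) + W(t)) = sqrt(98*104**2 + 37) = sqrt(98*10816 + 37) = sqrt(1059968 + 37) = sqrt(1060005)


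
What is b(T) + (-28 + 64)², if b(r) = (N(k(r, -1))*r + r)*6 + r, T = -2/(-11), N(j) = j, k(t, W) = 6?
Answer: 14342/11 ≈ 1303.8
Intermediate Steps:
T = 2/11 (T = -2*(-1)/11 = -2*(-1/11) = 2/11 ≈ 0.18182)
b(r) = 43*r (b(r) = (6*r + r)*6 + r = (7*r)*6 + r = 42*r + r = 43*r)
b(T) + (-28 + 64)² = 43*(2/11) + (-28 + 64)² = 86/11 + 36² = 86/11 + 1296 = 14342/11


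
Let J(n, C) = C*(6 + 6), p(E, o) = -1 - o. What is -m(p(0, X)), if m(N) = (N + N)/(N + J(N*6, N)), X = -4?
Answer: -2/13 ≈ -0.15385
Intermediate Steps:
J(n, C) = 12*C (J(n, C) = C*12 = 12*C)
m(N) = 2/13 (m(N) = (N + N)/(N + 12*N) = (2*N)/((13*N)) = (2*N)*(1/(13*N)) = 2/13)
-m(p(0, X)) = -1*2/13 = -2/13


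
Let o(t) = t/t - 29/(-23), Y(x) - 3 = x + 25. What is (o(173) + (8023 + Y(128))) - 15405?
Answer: -166146/23 ≈ -7223.7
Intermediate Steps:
Y(x) = 28 + x (Y(x) = 3 + (x + 25) = 3 + (25 + x) = 28 + x)
o(t) = 52/23 (o(t) = 1 - 29*(-1/23) = 1 + 29/23 = 52/23)
(o(173) + (8023 + Y(128))) - 15405 = (52/23 + (8023 + (28 + 128))) - 15405 = (52/23 + (8023 + 156)) - 15405 = (52/23 + 8179) - 15405 = 188169/23 - 15405 = -166146/23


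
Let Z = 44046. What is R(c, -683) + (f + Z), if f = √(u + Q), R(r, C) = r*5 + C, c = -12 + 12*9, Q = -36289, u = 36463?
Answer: 43843 + √174 ≈ 43856.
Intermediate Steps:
c = 96 (c = -12 + 108 = 96)
R(r, C) = C + 5*r (R(r, C) = 5*r + C = C + 5*r)
f = √174 (f = √(36463 - 36289) = √174 ≈ 13.191)
R(c, -683) + (f + Z) = (-683 + 5*96) + (√174 + 44046) = (-683 + 480) + (44046 + √174) = -203 + (44046 + √174) = 43843 + √174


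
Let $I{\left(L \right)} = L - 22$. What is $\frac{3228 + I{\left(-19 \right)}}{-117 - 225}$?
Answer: $- \frac{3187}{342} \approx -9.3187$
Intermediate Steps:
$I{\left(L \right)} = -22 + L$
$\frac{3228 + I{\left(-19 \right)}}{-117 - 225} = \frac{3228 - 41}{-117 - 225} = \frac{3228 - 41}{-342} = 3187 \left(- \frac{1}{342}\right) = - \frac{3187}{342}$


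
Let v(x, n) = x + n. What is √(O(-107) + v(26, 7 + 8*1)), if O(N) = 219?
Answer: 2*√65 ≈ 16.125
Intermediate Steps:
v(x, n) = n + x
√(O(-107) + v(26, 7 + 8*1)) = √(219 + ((7 + 8*1) + 26)) = √(219 + ((7 + 8) + 26)) = √(219 + (15 + 26)) = √(219 + 41) = √260 = 2*√65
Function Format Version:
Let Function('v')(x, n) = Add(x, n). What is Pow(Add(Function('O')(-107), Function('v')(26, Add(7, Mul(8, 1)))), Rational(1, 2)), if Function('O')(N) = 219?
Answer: Mul(2, Pow(65, Rational(1, 2))) ≈ 16.125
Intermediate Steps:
Function('v')(x, n) = Add(n, x)
Pow(Add(Function('O')(-107), Function('v')(26, Add(7, Mul(8, 1)))), Rational(1, 2)) = Pow(Add(219, Add(Add(7, Mul(8, 1)), 26)), Rational(1, 2)) = Pow(Add(219, Add(Add(7, 8), 26)), Rational(1, 2)) = Pow(Add(219, Add(15, 26)), Rational(1, 2)) = Pow(Add(219, 41), Rational(1, 2)) = Pow(260, Rational(1, 2)) = Mul(2, Pow(65, Rational(1, 2)))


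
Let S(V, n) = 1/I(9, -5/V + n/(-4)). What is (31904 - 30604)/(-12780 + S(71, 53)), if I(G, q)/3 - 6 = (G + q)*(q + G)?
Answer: -149209875/1466846297 ≈ -0.10172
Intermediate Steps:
I(G, q) = 18 + 3*(G + q)² (I(G, q) = 18 + 3*((G + q)*(q + G)) = 18 + 3*((G + q)*(G + q)) = 18 + 3*(G + q)²)
S(V, n) = 1/(18 + 3*(9 - 5/V - n/4)²) (S(V, n) = 1/(18 + 3*(9 + (-5/V + n/(-4)))²) = 1/(18 + 3*(9 + (-5/V + n*(-¼)))²) = 1/(18 + 3*(9 + (-5/V - n/4))²) = 1/(18 + 3*(9 - 5/V - n/4)²))
(31904 - 30604)/(-12780 + S(71, 53)) = (31904 - 30604)/(-12780 + (16/3)*71²/((20 + 71*(-36 + 53))² + 96*71²)) = 1300/(-12780 + (16/3)*5041/((20 + 71*17)² + 96*5041)) = 1300/(-12780 + (16/3)*5041/((20 + 1207)² + 483936)) = 1300/(-12780 + (16/3)*5041/(1227² + 483936)) = 1300/(-12780 + (16/3)*5041/(1505529 + 483936)) = 1300/(-12780 + (16/3)*5041/1989465) = 1300/(-12780 + (16/3)*5041*(1/1989465)) = 1300/(-12780 + 80656/5968395) = 1300/(-76276007444/5968395) = 1300*(-5968395/76276007444) = -149209875/1466846297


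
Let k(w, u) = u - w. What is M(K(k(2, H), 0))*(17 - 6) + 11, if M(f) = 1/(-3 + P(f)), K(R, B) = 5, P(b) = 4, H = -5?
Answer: 22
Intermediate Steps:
M(f) = 1 (M(f) = 1/(-3 + 4) = 1/1 = 1)
M(K(k(2, H), 0))*(17 - 6) + 11 = 1*(17 - 6) + 11 = 1*11 + 11 = 11 + 11 = 22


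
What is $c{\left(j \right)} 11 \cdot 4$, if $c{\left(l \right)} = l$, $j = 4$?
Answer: $176$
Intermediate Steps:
$c{\left(j \right)} 11 \cdot 4 = 4 \cdot 11 \cdot 4 = 44 \cdot 4 = 176$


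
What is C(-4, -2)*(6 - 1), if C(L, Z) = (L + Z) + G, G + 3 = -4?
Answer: -65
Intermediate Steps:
G = -7 (G = -3 - 4 = -7)
C(L, Z) = -7 + L + Z (C(L, Z) = (L + Z) - 7 = -7 + L + Z)
C(-4, -2)*(6 - 1) = (-7 - 4 - 2)*(6 - 1) = -13*5 = -65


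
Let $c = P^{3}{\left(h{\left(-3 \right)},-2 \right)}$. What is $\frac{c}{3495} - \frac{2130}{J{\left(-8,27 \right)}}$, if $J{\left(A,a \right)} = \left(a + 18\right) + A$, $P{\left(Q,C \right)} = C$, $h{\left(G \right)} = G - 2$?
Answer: $- \frac{7444646}{129315} \approx -57.57$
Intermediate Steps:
$h{\left(G \right)} = -2 + G$ ($h{\left(G \right)} = G - 2 = -2 + G$)
$J{\left(A,a \right)} = 18 + A + a$ ($J{\left(A,a \right)} = \left(18 + a\right) + A = 18 + A + a$)
$c = -8$ ($c = \left(-2\right)^{3} = -8$)
$\frac{c}{3495} - \frac{2130}{J{\left(-8,27 \right)}} = - \frac{8}{3495} - \frac{2130}{18 - 8 + 27} = \left(-8\right) \frac{1}{3495} - \frac{2130}{37} = - \frac{8}{3495} - \frac{2130}{37} = - \frac{7444646}{129315}$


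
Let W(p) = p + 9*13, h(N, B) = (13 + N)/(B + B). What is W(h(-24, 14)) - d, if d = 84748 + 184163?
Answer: -7526243/28 ≈ -2.6879e+5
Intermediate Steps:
h(N, B) = (13 + N)/(2*B) (h(N, B) = (13 + N)/((2*B)) = (13 + N)*(1/(2*B)) = (13 + N)/(2*B))
W(p) = 117 + p (W(p) = p + 117 = 117 + p)
d = 268911
W(h(-24, 14)) - d = (117 + (½)*(13 - 24)/14) - 1*268911 = (117 + (½)*(1/14)*(-11)) - 268911 = (117 - 11/28) - 268911 = 3265/28 - 268911 = -7526243/28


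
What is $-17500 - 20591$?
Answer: $-38091$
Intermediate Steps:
$-17500 - 20591 = -38091$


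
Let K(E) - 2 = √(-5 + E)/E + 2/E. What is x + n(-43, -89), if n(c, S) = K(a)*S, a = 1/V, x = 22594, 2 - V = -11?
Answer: 20102 - 712*I*√13 ≈ 20102.0 - 2567.2*I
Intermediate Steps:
V = 13 (V = 2 - 1*(-11) = 2 + 11 = 13)
a = 1/13 ≈ 0.076923
K(E) = 2 + 2/E + √(-5 + E)/E (K(E) = 2 + (√(-5 + E)/E + 2/E) = 2 + (2/E + √(-5 + E)/E) = 2 + 2/E + √(-5 + E)/E)
n(c, S) = S*(28 + 8*I*√13) (n(c, S) = ((2 + √(-5 + 1/13) + 2*(1/13))/(1/13))*S = (13*(2 + √(-64/13) + 2/13))*S = (13*(2 + 8*I*√13/13 + 2/13))*S = (13*(28/13 + 8*I*√13/13))*S = (28 + 8*I*√13)*S = S*(28 + 8*I*√13))
x + n(-43, -89) = 22594 + 4*(-89)*(7 + 2*I*√13) = 22594 + (-2492 - 712*I*√13) = 20102 - 712*I*√13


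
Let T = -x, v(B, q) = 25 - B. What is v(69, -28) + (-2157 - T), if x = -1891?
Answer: -4092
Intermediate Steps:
T = 1891 (T = -1*(-1891) = 1891)
v(69, -28) + (-2157 - T) = (25 - 1*69) + (-2157 - 1*1891) = (25 - 69) + (-2157 - 1891) = -44 - 4048 = -4092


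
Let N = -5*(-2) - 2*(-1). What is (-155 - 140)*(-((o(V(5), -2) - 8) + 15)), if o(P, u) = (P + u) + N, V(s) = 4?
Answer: 6195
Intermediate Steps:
N = 12 (N = 10 + 2 = 12)
o(P, u) = 12 + P + u (o(P, u) = (P + u) + 12 = 12 + P + u)
(-155 - 140)*(-((o(V(5), -2) - 8) + 15)) = (-155 - 140)*(-(((12 + 4 - 2) - 8) + 15)) = -(-295)*((14 - 8) + 15) = -(-295)*(6 + 15) = -(-295)*21 = -295*(-21) = 6195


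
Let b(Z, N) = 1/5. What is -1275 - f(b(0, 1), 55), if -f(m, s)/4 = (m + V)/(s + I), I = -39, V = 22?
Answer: -25389/20 ≈ -1269.4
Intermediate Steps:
b(Z, N) = ⅕
f(m, s) = -4*(22 + m)/(-39 + s) (f(m, s) = -4*(m + 22)/(s - 39) = -4*(22 + m)/(-39 + s))
-1275 - f(b(0, 1), 55) = -1275 - 4*(-22 - 1*⅕)/(-39 + 55) = -1275 - 4*(-22 - ⅕)/16 = -1275 - 4*(-111)/(16*5) = -1275 - 1*(-111/20) = -1275 + 111/20 = -25389/20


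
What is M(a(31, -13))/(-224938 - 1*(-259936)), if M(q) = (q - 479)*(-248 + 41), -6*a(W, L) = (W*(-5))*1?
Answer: 62537/23332 ≈ 2.6803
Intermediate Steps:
a(W, L) = 5*W/6 (a(W, L) = -W*(-5)/6 = -(-5*W)/6 = -(-5)*W/6 = 5*W/6)
M(q) = 99153 - 207*q (M(q) = (-479 + q)*(-207) = 99153 - 207*q)
M(a(31, -13))/(-224938 - 1*(-259936)) = (99153 - 345*31/2)/(-224938 - 1*(-259936)) = (99153 - 207*155/6)/(-224938 + 259936) = (99153 - 10695/2)/34998 = (187611/2)*(1/34998) = 62537/23332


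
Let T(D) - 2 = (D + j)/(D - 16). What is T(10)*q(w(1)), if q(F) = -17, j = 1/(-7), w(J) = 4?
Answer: -85/14 ≈ -6.0714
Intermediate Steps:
j = -⅐ ≈ -0.14286
T(D) = 2 + (-⅐ + D)/(-16 + D) (T(D) = 2 + (D - ⅐)/(D - 16) = 2 + (-⅐ + D)/(-16 + D))
T(10)*q(w(1)) = (3*(-75 + 7*10)/(7*(-16 + 10)))*(-17) = ((3/7)*(-75 + 70)/(-6))*(-17) = ((3/7)*(-⅙)*(-5))*(-17) = (5/14)*(-17) = -85/14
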